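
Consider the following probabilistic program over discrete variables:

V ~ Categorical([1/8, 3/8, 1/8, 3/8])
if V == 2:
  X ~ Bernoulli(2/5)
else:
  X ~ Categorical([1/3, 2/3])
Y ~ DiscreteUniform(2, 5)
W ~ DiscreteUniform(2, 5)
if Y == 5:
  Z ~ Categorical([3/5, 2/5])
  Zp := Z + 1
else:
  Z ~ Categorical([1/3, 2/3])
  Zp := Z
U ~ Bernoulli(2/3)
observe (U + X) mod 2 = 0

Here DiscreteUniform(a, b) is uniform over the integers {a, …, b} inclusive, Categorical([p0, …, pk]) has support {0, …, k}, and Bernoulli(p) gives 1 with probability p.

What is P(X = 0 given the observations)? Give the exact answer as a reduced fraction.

P(X = 0 | obs) = 11/49

Enumerate traces; 256 have nonzero weight after conditioning:
  (V=0, X=0, Y=2, W=2, Z=0, U=0) weight 1/3456
  (V=0, X=0, Y=2, W=2, Z=1, U=0) weight 1/1728
  (V=0, X=0, Y=2, W=3, Z=0, U=0) weight 1/3456
  (V=0, X=0, Y=2, W=3, Z=1, U=0) weight 1/1728
  (V=0, X=0, Y=2, W=4, Z=0, U=0) weight 1/3456
  (V=0, X=0, Y=2, W=4, Z=1, U=0) weight 1/1728
  (V=0, X=0, Y=2, W=5, Z=0, U=0) weight 1/3456
  (V=0, X=0, Y=2, W=5, Z=1, U=0) weight 1/1728
  (V=0, X=1, Y=2, W=2, Z=0, U=1) weight 1/864
  … 247 more
Group by X:
  weight(X=0) = 11/90
  weight(X=1) = 19/45
Total weight = 11/90 + 19/45 = 49/90
P(X=0 | obs) = 11/90 / 49/90 = 11/49
P(X=1 | obs) = 19/45 / 49/90 = 38/49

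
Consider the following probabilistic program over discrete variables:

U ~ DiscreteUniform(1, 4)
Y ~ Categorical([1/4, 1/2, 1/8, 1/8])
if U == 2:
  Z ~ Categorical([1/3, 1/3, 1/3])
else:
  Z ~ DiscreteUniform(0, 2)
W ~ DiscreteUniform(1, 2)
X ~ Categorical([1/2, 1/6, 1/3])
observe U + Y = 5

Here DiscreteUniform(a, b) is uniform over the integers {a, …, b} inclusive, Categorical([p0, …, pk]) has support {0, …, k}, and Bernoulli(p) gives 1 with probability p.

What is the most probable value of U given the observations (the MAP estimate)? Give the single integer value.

argmax_v P(U = v | obs) = 4

Enumerate traces; 54 have nonzero weight after conditioning:
  (U=2, Y=3, Z=0, W=1, X=0) weight 1/384
  (U=2, Y=3, Z=0, W=1, X=1) weight 1/1152
  (U=2, Y=3, Z=0, W=1, X=2) weight 1/576
  (U=2, Y=3, Z=0, W=2, X=0) weight 1/384
  (U=2, Y=3, Z=0, W=2, X=1) weight 1/1152
  (U=2, Y=3, Z=0, W=2, X=2) weight 1/576
  (U=2, Y=3, Z=1, W=1, X=0) weight 1/384
  (U=2, Y=3, Z=1, W=1, X=1) weight 1/1152
  (U=3, Y=2, Z=0, W=1, X=0) weight 1/384
  (U=4, Y=1, Z=0, W=1, X=0) weight 1/96
  … 44 more
Group by U:
  weight(U=2) = 1/32
  weight(U=3) = 1/32
  weight(U=4) = 1/8
Total weight = 1/32 + 1/32 + 1/8 = 3/16
P(U=2 | obs) = 1/32 / 3/16 = 1/6
P(U=3 | obs) = 1/32 / 3/16 = 1/6
P(U=4 | obs) = 1/8 / 3/16 = 2/3
argmax = 4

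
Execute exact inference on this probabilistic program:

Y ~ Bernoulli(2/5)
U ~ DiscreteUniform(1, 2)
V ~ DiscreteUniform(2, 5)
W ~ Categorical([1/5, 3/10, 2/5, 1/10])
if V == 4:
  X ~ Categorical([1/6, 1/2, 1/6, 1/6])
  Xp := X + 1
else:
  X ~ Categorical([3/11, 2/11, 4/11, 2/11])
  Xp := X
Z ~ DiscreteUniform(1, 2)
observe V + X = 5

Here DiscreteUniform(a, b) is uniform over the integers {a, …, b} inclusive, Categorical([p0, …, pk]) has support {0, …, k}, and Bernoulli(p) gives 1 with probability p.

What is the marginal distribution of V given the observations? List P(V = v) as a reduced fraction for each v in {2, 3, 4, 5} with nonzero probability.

Enumerate traces; 128 have nonzero weight after conditioning:
  (Y=0, U=1, V=2, W=0, X=3, Z=1) weight 3/2200
  (Y=0, U=1, V=2, W=0, X=3, Z=2) weight 3/2200
  (Y=0, U=1, V=2, W=1, X=3, Z=1) weight 9/4400
  (Y=0, U=1, V=2, W=1, X=3, Z=2) weight 9/4400
  (Y=0, U=1, V=2, W=2, X=3, Z=1) weight 3/1100
  (Y=0, U=1, V=2, W=2, X=3, Z=2) weight 3/1100
  (Y=0, U=1, V=2, W=3, X=3, Z=1) weight 3/4400
  (Y=0, U=1, V=2, W=3, X=3, Z=2) weight 3/4400
  (Y=0, U=1, V=3, W=0, X=2, Z=1) weight 3/1100
  (Y=0, U=1, V=4, W=0, X=1, Z=1) weight 3/800
  … 118 more
Group by V:
  weight(V=2) = 1/22
  weight(V=3) = 1/11
  weight(V=4) = 1/8
  weight(V=5) = 3/44
Total weight = 1/22 + 1/11 + 1/8 + 3/44 = 29/88
P(V=2 | obs) = 1/22 / 29/88 = 4/29
P(V=3 | obs) = 1/11 / 29/88 = 8/29
P(V=4 | obs) = 1/8 / 29/88 = 11/29
P(V=5 | obs) = 3/44 / 29/88 = 6/29

P(V=2) = 4/29, P(V=3) = 8/29, P(V=4) = 11/29, P(V=5) = 6/29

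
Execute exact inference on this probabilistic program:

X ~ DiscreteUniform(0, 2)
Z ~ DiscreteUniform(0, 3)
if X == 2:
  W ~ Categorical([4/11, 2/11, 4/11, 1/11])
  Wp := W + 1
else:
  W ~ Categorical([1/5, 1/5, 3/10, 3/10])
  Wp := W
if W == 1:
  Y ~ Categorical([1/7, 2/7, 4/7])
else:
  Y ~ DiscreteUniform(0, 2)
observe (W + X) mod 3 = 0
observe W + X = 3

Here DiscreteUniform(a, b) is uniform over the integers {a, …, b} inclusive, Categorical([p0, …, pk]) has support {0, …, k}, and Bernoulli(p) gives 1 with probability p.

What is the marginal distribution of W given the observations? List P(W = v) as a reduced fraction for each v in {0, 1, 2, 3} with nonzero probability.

P(W=1) = 10/43, P(W=2) = 33/86, P(W=3) = 33/86

Enumerate traces; 36 have nonzero weight after conditioning:
  (X=0, Z=0, W=3, Y=0) weight 1/120
  (X=0, Z=0, W=3, Y=1) weight 1/120
  (X=0, Z=0, W=3, Y=2) weight 1/120
  (X=0, Z=1, W=3, Y=0) weight 1/120
  (X=0, Z=1, W=3, Y=1) weight 1/120
  (X=0, Z=1, W=3, Y=2) weight 1/120
  (X=0, Z=2, W=3, Y=0) weight 1/120
  (X=0, Z=2, W=3, Y=1) weight 1/120
  (X=1, Z=0, W=2, Y=0) weight 1/120
  (X=2, Z=0, W=1, Y=0) weight 1/462
  … 26 more
Group by W:
  weight(W=1) = 2/33
  weight(W=2) = 1/10
  weight(W=3) = 1/10
Total weight = 2/33 + 1/10 + 1/10 = 43/165
P(W=1 | obs) = 2/33 / 43/165 = 10/43
P(W=2 | obs) = 1/10 / 43/165 = 33/86
P(W=3 | obs) = 1/10 / 43/165 = 33/86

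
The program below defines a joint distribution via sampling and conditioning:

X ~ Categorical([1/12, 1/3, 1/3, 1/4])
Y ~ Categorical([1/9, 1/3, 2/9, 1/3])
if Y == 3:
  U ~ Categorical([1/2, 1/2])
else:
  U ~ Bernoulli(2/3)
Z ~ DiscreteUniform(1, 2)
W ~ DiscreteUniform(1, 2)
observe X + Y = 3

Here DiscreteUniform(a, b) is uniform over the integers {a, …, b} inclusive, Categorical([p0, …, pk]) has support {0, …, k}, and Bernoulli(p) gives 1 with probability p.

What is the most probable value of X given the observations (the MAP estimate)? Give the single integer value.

argmax_v P(X = v | obs) = 2

Enumerate traces; 32 have nonzero weight after conditioning:
  (X=0, Y=3, U=0, Z=1, W=1) weight 1/288
  (X=0, Y=3, U=0, Z=1, W=2) weight 1/288
  (X=0, Y=3, U=0, Z=2, W=1) weight 1/288
  (X=0, Y=3, U=0, Z=2, W=2) weight 1/288
  (X=0, Y=3, U=1, Z=1, W=1) weight 1/288
  (X=0, Y=3, U=1, Z=1, W=2) weight 1/288
  (X=0, Y=3, U=1, Z=2, W=1) weight 1/288
  (X=0, Y=3, U=1, Z=2, W=2) weight 1/288
  (X=1, Y=2, U=0, Z=1, W=1) weight 1/162
  (X=2, Y=1, U=0, Z=1, W=1) weight 1/108
  … 22 more
Group by X:
  weight(X=0) = 1/36
  weight(X=1) = 2/27
  weight(X=2) = 1/9
  weight(X=3) = 1/36
Total weight = 1/36 + 2/27 + 1/9 + 1/36 = 13/54
P(X=0 | obs) = 1/36 / 13/54 = 3/26
P(X=1 | obs) = 2/27 / 13/54 = 4/13
P(X=2 | obs) = 1/9 / 13/54 = 6/13
P(X=3 | obs) = 1/36 / 13/54 = 3/26
argmax = 2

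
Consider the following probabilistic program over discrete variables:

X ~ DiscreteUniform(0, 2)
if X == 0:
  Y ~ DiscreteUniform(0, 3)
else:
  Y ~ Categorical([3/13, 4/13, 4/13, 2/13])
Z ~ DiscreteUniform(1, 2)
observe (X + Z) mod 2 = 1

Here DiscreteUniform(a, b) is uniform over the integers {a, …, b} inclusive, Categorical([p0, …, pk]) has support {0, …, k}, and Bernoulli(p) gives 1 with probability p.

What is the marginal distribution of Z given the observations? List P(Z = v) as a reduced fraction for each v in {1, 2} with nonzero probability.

P(Z=1) = 2/3, P(Z=2) = 1/3

Enumerate traces; 12 have nonzero weight after conditioning:
  (X=0, Y=0, Z=1) weight 1/24
  (X=0, Y=1, Z=1) weight 1/24
  (X=0, Y=2, Z=1) weight 1/24
  (X=0, Y=3, Z=1) weight 1/24
  (X=1, Y=0, Z=2) weight 1/26
  (X=1, Y=1, Z=2) weight 2/39
  (X=1, Y=2, Z=2) weight 2/39
  (X=1, Y=3, Z=2) weight 1/39
  … 4 more
Group by Z:
  weight(Z=1) = 1/3
  weight(Z=2) = 1/6
Total weight = 1/3 + 1/6 = 1/2
P(Z=1 | obs) = 1/3 / 1/2 = 2/3
P(Z=2 | obs) = 1/6 / 1/2 = 1/3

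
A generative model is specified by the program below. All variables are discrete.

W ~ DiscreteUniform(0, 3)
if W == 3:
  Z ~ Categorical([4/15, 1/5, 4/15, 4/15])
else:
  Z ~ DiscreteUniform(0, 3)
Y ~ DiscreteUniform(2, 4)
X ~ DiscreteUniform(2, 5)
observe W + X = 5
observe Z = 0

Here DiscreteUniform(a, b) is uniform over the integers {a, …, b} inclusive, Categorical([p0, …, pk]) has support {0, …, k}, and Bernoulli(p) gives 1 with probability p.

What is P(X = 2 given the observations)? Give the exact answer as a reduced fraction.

P(X = 2 | obs) = 16/61

Enumerate traces; 12 have nonzero weight after conditioning:
  (W=0, Z=0, Y=2, X=5) weight 1/192
  (W=0, Z=0, Y=3, X=5) weight 1/192
  (W=0, Z=0, Y=4, X=5) weight 1/192
  (W=1, Z=0, Y=2, X=4) weight 1/192
  (W=1, Z=0, Y=3, X=4) weight 1/192
  (W=1, Z=0, Y=4, X=4) weight 1/192
  (W=2, Z=0, Y=2, X=3) weight 1/192
  (W=2, Z=0, Y=3, X=3) weight 1/192
  (W=3, Z=0, Y=2, X=2) weight 1/180
  … 3 more
Group by X:
  weight(X=2) = 1/60
  weight(X=3) = 1/64
  weight(X=4) = 1/64
  weight(X=5) = 1/64
Total weight = 1/60 + 1/64 + 1/64 + 1/64 = 61/960
P(X=2 | obs) = 1/60 / 61/960 = 16/61
P(X=3 | obs) = 1/64 / 61/960 = 15/61
P(X=4 | obs) = 1/64 / 61/960 = 15/61
P(X=5 | obs) = 1/64 / 61/960 = 15/61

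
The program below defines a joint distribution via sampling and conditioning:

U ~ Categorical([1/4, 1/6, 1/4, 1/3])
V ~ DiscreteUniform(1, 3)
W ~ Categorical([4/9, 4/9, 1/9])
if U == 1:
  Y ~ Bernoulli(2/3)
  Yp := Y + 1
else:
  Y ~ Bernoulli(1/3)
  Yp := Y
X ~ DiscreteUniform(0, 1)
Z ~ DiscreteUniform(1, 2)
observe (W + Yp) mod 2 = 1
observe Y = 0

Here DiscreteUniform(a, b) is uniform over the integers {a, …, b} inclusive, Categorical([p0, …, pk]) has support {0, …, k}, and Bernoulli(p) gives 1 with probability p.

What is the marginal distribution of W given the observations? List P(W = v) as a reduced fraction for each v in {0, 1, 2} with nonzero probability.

P(W=0) = 4/45, P(W=1) = 8/9, P(W=2) = 1/45

Enumerate traces; 60 have nonzero weight after conditioning:
  (U=0, V=1, W=1, Y=0, X=0, Z=1) weight 1/162
  (U=0, V=1, W=1, Y=0, X=0, Z=2) weight 1/162
  (U=0, V=1, W=1, Y=0, X=1, Z=1) weight 1/162
  (U=0, V=1, W=1, Y=0, X=1, Z=2) weight 1/162
  (U=0, V=2, W=1, Y=0, X=0, Z=1) weight 1/162
  (U=0, V=2, W=1, Y=0, X=0, Z=2) weight 1/162
  (U=0, V=2, W=1, Y=0, X=1, Z=1) weight 1/162
  (U=0, V=2, W=1, Y=0, X=1, Z=2) weight 1/162
  (U=1, V=1, W=0, Y=0, X=0, Z=1) weight 1/486
  (U=1, V=1, W=2, Y=0, X=0, Z=1) weight 1/1944
  … 50 more
Group by W:
  weight(W=0) = 2/81
  weight(W=1) = 20/81
  weight(W=2) = 1/162
Total weight = 2/81 + 20/81 + 1/162 = 5/18
P(W=0 | obs) = 2/81 / 5/18 = 4/45
P(W=1 | obs) = 20/81 / 5/18 = 8/9
P(W=2 | obs) = 1/162 / 5/18 = 1/45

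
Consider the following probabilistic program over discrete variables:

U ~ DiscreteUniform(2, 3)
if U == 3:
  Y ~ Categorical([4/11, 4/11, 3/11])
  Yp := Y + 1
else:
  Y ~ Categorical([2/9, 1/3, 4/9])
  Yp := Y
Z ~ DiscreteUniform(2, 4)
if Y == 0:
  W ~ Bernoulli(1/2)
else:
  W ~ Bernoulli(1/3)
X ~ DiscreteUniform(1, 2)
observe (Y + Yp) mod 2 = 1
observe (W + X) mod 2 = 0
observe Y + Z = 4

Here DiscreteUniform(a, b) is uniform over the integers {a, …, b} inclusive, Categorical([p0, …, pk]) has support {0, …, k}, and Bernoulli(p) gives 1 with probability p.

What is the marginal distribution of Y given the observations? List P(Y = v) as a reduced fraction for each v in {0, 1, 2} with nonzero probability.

P(Y=0) = 4/11, P(Y=1) = 4/11, P(Y=2) = 3/11

Enumerate traces; 6 have nonzero weight after conditioning:
  (U=3, Y=0, Z=4, W=0, X=2) weight 1/66
  (U=3, Y=0, Z=4, W=1, X=1) weight 1/66
  (U=3, Y=1, Z=3, W=0, X=2) weight 2/99
  (U=3, Y=1, Z=3, W=1, X=1) weight 1/99
  (U=3, Y=2, Z=2, W=0, X=2) weight 1/66
  (U=3, Y=2, Z=2, W=1, X=1) weight 1/132
Group by Y:
  weight(Y=0) = 1/33
  weight(Y=1) = 1/33
  weight(Y=2) = 1/44
Total weight = 1/33 + 1/33 + 1/44 = 1/12
P(Y=0 | obs) = 1/33 / 1/12 = 4/11
P(Y=1 | obs) = 1/33 / 1/12 = 4/11
P(Y=2 | obs) = 1/44 / 1/12 = 3/11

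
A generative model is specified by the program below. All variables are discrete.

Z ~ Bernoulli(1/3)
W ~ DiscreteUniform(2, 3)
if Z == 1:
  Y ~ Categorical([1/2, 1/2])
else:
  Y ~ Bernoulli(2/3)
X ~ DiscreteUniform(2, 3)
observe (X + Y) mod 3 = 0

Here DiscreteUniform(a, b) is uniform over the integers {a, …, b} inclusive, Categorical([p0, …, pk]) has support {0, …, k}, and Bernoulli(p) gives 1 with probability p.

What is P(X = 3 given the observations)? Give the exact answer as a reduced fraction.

P(X = 3 | obs) = 7/18

Enumerate traces; 8 have nonzero weight after conditioning:
  (Z=0, W=2, Y=0, X=3) weight 1/18
  (Z=0, W=2, Y=1, X=2) weight 1/9
  (Z=0, W=3, Y=0, X=3) weight 1/18
  (Z=0, W=3, Y=1, X=2) weight 1/9
  (Z=1, W=2, Y=0, X=3) weight 1/24
  (Z=1, W=2, Y=1, X=2) weight 1/24
  (Z=1, W=3, Y=0, X=3) weight 1/24
  (Z=1, W=3, Y=1, X=2) weight 1/24
Group by X:
  weight(X=2) = 11/36
  weight(X=3) = 7/36
Total weight = 11/36 + 7/36 = 1/2
P(X=2 | obs) = 11/36 / 1/2 = 11/18
P(X=3 | obs) = 7/36 / 1/2 = 7/18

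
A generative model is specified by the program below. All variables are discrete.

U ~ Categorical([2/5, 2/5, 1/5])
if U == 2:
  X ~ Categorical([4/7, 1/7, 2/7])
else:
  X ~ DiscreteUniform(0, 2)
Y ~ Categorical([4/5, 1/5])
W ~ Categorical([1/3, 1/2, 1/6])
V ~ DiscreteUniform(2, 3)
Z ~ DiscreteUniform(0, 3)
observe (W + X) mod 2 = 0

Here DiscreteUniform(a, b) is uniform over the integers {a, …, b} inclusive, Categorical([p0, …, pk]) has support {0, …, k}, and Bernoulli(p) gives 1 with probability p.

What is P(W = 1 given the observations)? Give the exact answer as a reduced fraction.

Enumerate traces; 240 have nonzero weight after conditioning:
  (U=0, X=0, Y=0, W=0, V=2, Z=0) weight 1/225
  (U=0, X=0, Y=0, W=0, V=2, Z=1) weight 1/225
  (U=0, X=0, Y=0, W=0, V=2, Z=2) weight 1/225
  (U=0, X=0, Y=0, W=0, V=2, Z=3) weight 1/225
  (U=0, X=0, Y=0, W=0, V=3, Z=0) weight 1/225
  (U=0, X=0, Y=0, W=0, V=3, Z=1) weight 1/225
  (U=0, X=0, Y=0, W=0, V=3, Z=2) weight 1/225
  (U=0, X=0, Y=0, W=0, V=3, Z=3) weight 1/225
  (U=0, X=0, Y=0, W=2, V=2, Z=0) weight 1/450
  (U=0, X=1, Y=0, W=1, V=2, Z=0) weight 1/150
  … 230 more
Group by W:
  weight(W=0) = 74/315
  weight(W=1) = 31/210
  weight(W=2) = 37/315
Total weight = 74/315 + 31/210 + 37/315 = 1/2
P(W=0 | obs) = 74/315 / 1/2 = 148/315
P(W=1 | obs) = 31/210 / 1/2 = 31/105
P(W=2 | obs) = 37/315 / 1/2 = 74/315

P(W = 1 | obs) = 31/105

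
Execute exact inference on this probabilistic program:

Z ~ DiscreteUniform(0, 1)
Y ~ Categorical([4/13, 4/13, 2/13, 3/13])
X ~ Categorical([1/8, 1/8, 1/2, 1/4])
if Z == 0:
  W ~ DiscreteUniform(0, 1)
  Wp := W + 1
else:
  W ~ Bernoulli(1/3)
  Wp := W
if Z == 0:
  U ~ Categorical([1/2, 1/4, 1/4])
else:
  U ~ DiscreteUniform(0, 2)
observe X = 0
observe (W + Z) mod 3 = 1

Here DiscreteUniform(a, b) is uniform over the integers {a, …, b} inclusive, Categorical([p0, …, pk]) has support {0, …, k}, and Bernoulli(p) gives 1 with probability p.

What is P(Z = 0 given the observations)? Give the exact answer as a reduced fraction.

P(Z = 0 | obs) = 3/7

Enumerate traces; 24 have nonzero weight after conditioning:
  (Z=0, Y=0, X=0, W=1, U=0) weight 1/208
  (Z=0, Y=0, X=0, W=1, U=1) weight 1/416
  (Z=0, Y=0, X=0, W=1, U=2) weight 1/416
  (Z=0, Y=1, X=0, W=1, U=0) weight 1/208
  (Z=0, Y=1, X=0, W=1, U=1) weight 1/416
  (Z=0, Y=1, X=0, W=1, U=2) weight 1/416
  (Z=0, Y=2, X=0, W=1, U=0) weight 1/416
  (Z=0, Y=2, X=0, W=1, U=1) weight 1/832
  (Z=1, Y=0, X=0, W=0, U=0) weight 1/234
  … 15 more
Group by Z:
  weight(Z=0) = 1/32
  weight(Z=1) = 1/24
Total weight = 1/32 + 1/24 = 7/96
P(Z=0 | obs) = 1/32 / 7/96 = 3/7
P(Z=1 | obs) = 1/24 / 7/96 = 4/7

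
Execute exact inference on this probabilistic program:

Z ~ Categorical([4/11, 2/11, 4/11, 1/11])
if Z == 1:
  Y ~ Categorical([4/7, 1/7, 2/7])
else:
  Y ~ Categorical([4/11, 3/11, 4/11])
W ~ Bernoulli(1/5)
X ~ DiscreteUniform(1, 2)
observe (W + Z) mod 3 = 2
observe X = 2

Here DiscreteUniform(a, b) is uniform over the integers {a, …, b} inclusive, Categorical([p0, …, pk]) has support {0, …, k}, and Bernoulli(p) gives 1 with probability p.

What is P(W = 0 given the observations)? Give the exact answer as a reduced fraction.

P(W = 0 | obs) = 8/9

Enumerate traces; 6 have nonzero weight after conditioning:
  (Z=1, Y=0, W=1, X=2) weight 4/385
  (Z=1, Y=1, W=1, X=2) weight 1/385
  (Z=1, Y=2, W=1, X=2) weight 2/385
  (Z=2, Y=0, W=0, X=2) weight 32/605
  (Z=2, Y=1, W=0, X=2) weight 24/605
  (Z=2, Y=2, W=0, X=2) weight 32/605
Group by W:
  weight(W=0) = 8/55
  weight(W=1) = 1/55
Total weight = 8/55 + 1/55 = 9/55
P(W=0 | obs) = 8/55 / 9/55 = 8/9
P(W=1 | obs) = 1/55 / 9/55 = 1/9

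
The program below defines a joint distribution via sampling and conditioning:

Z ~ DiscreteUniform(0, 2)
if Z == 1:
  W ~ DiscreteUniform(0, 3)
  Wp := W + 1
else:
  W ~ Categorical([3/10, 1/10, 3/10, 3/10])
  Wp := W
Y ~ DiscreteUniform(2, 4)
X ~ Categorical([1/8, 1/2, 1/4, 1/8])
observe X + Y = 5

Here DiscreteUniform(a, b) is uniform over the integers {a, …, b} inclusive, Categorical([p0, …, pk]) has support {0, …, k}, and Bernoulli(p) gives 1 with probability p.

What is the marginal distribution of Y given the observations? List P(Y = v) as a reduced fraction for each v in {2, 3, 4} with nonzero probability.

P(Y=2) = 1/7, P(Y=3) = 2/7, P(Y=4) = 4/7

Enumerate traces; 36 have nonzero weight after conditioning:
  (Z=0, W=0, Y=2, X=3) weight 1/240
  (Z=0, W=0, Y=3, X=2) weight 1/120
  (Z=0, W=0, Y=4, X=1) weight 1/60
  (Z=0, W=1, Y=2, X=3) weight 1/720
  (Z=0, W=1, Y=3, X=2) weight 1/360
  (Z=0, W=1, Y=4, X=1) weight 1/180
  (Z=0, W=2, Y=2, X=3) weight 1/240
  (Z=0, W=2, Y=3, X=2) weight 1/120
  … 28 more
Group by Y:
  weight(Y=2) = 1/24
  weight(Y=3) = 1/12
  weight(Y=4) = 1/6
Total weight = 1/24 + 1/12 + 1/6 = 7/24
P(Y=2 | obs) = 1/24 / 7/24 = 1/7
P(Y=3 | obs) = 1/12 / 7/24 = 2/7
P(Y=4 | obs) = 1/6 / 7/24 = 4/7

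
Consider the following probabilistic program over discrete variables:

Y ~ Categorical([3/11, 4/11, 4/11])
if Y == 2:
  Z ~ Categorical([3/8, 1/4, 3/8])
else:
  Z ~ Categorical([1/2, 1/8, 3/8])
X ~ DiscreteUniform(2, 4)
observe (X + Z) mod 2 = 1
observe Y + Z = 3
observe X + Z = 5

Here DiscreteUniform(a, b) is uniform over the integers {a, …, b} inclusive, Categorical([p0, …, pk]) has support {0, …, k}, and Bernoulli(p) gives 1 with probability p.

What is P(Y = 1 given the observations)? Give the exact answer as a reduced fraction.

Enumerate traces; 2 have nonzero weight after conditioning:
  (Y=1, Z=2, X=3) weight 1/22
  (Y=2, Z=1, X=4) weight 1/33
Group by Y:
  weight(Y=1) = 1/22
  weight(Y=2) = 1/33
Total weight = 1/22 + 1/33 = 5/66
P(Y=1 | obs) = 1/22 / 5/66 = 3/5
P(Y=2 | obs) = 1/33 / 5/66 = 2/5

P(Y = 1 | obs) = 3/5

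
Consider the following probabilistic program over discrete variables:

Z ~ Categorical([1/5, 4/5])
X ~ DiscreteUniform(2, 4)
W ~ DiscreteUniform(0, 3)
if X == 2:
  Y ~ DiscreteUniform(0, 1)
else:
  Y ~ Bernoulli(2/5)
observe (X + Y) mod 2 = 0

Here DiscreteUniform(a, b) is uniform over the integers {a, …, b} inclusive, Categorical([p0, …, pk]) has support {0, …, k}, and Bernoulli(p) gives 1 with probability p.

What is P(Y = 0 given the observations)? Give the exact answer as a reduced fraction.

Enumerate traces; 24 have nonzero weight after conditioning:
  (Z=0, X=2, W=0, Y=0) weight 1/120
  (Z=0, X=2, W=1, Y=0) weight 1/120
  (Z=0, X=2, W=2, Y=0) weight 1/120
  (Z=0, X=2, W=3, Y=0) weight 1/120
  (Z=0, X=3, W=0, Y=1) weight 1/150
  (Z=0, X=3, W=1, Y=1) weight 1/150
  (Z=0, X=3, W=2, Y=1) weight 1/150
  (Z=0, X=3, W=3, Y=1) weight 1/150
  … 16 more
Group by Y:
  weight(Y=0) = 11/30
  weight(Y=1) = 2/15
Total weight = 11/30 + 2/15 = 1/2
P(Y=0 | obs) = 11/30 / 1/2 = 11/15
P(Y=1 | obs) = 2/15 / 1/2 = 4/15

P(Y = 0 | obs) = 11/15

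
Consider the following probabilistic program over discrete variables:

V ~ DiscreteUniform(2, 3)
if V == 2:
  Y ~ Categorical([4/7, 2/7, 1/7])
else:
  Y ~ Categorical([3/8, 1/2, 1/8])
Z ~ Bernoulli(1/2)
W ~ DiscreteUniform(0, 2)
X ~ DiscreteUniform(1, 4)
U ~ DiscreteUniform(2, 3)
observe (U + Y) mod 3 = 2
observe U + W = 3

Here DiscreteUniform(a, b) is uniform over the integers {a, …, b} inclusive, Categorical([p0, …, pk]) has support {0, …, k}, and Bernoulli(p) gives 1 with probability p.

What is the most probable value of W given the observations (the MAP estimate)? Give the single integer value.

Enumerate traces; 32 have nonzero weight after conditioning:
  (V=2, Y=0, Z=0, W=1, X=1, U=2) weight 1/168
  (V=2, Y=0, Z=0, W=1, X=2, U=2) weight 1/168
  (V=2, Y=0, Z=0, W=1, X=3, U=2) weight 1/168
  (V=2, Y=0, Z=0, W=1, X=4, U=2) weight 1/168
  (V=2, Y=0, Z=1, W=1, X=1, U=2) weight 1/168
  (V=2, Y=0, Z=1, W=1, X=2, U=2) weight 1/168
  (V=2, Y=0, Z=1, W=1, X=3, U=2) weight 1/168
  (V=2, Y=0, Z=1, W=1, X=4, U=2) weight 1/168
  (V=2, Y=2, Z=0, W=0, X=1, U=3) weight 1/672
  … 23 more
Group by W:
  weight(W=0) = 5/224
  weight(W=1) = 53/672
Total weight = 5/224 + 53/672 = 17/168
P(W=0 | obs) = 5/224 / 17/168 = 15/68
P(W=1 | obs) = 53/672 / 17/168 = 53/68
argmax = 1

argmax_v P(W = v | obs) = 1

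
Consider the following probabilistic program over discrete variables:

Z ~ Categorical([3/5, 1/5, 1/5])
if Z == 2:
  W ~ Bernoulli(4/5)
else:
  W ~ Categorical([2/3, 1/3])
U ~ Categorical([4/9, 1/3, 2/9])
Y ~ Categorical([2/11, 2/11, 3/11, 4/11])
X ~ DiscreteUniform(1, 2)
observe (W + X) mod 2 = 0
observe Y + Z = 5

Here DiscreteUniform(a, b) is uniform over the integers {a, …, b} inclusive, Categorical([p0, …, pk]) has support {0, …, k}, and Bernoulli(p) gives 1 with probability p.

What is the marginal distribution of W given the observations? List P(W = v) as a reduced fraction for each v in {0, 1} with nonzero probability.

Enumerate traces; 6 have nonzero weight after conditioning:
  (Z=2, W=0, U=0, Y=3, X=2) weight 8/2475
  (Z=2, W=0, U=1, Y=3, X=2) weight 2/825
  (Z=2, W=0, U=2, Y=3, X=2) weight 4/2475
  (Z=2, W=1, U=0, Y=3, X=1) weight 32/2475
  (Z=2, W=1, U=1, Y=3, X=1) weight 8/825
  (Z=2, W=1, U=2, Y=3, X=1) weight 16/2475
Group by W:
  weight(W=0) = 2/275
  weight(W=1) = 8/275
Total weight = 2/275 + 8/275 = 2/55
P(W=0 | obs) = 2/275 / 2/55 = 1/5
P(W=1 | obs) = 8/275 / 2/55 = 4/5

P(W=0) = 1/5, P(W=1) = 4/5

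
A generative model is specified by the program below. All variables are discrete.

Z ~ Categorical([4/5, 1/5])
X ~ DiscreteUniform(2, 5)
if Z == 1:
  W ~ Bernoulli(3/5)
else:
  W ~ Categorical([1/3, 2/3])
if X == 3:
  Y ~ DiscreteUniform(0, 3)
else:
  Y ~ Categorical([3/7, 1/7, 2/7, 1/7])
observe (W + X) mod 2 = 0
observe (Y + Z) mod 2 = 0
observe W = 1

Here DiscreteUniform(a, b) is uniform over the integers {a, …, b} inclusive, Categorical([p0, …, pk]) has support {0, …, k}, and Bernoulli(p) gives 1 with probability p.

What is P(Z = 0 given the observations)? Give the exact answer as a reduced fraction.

P(Z = 0 | obs) = 680/779

Enumerate traces; 8 have nonzero weight after conditioning:
  (Z=0, X=3, W=1, Y=0) weight 1/30
  (Z=0, X=3, W=1, Y=2) weight 1/30
  (Z=0, X=5, W=1, Y=0) weight 2/35
  (Z=0, X=5, W=1, Y=2) weight 4/105
  (Z=1, X=3, W=1, Y=1) weight 3/400
  (Z=1, X=3, W=1, Y=3) weight 3/400
  (Z=1, X=5, W=1, Y=1) weight 3/700
  (Z=1, X=5, W=1, Y=3) weight 3/700
Group by Z:
  weight(Z=0) = 17/105
  weight(Z=1) = 33/1400
Total weight = 17/105 + 33/1400 = 779/4200
P(Z=0 | obs) = 17/105 / 779/4200 = 680/779
P(Z=1 | obs) = 33/1400 / 779/4200 = 99/779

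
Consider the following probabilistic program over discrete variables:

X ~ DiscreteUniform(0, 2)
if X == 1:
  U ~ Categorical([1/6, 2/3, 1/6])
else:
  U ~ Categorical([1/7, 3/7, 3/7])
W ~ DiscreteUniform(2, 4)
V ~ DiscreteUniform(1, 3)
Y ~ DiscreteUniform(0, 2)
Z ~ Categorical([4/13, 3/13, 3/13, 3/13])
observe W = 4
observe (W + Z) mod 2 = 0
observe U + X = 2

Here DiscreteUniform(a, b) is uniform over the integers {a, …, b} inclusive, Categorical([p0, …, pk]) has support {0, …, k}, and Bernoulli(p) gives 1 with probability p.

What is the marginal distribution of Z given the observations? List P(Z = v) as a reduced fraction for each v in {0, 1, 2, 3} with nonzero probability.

Enumerate traces; 54 have nonzero weight after conditioning:
  (X=0, U=2, W=4, V=1, Y=0, Z=0) weight 4/2457
  (X=0, U=2, W=4, V=1, Y=0, Z=2) weight 1/819
  (X=0, U=2, W=4, V=1, Y=1, Z=0) weight 4/2457
  (X=0, U=2, W=4, V=1, Y=1, Z=2) weight 1/819
  (X=0, U=2, W=4, V=1, Y=2, Z=0) weight 4/2457
  (X=0, U=2, W=4, V=1, Y=2, Z=2) weight 1/819
  (X=0, U=2, W=4, V=2, Y=0, Z=0) weight 4/2457
  (X=0, U=2, W=4, V=2, Y=0, Z=2) weight 1/819
  … 46 more
Group by Z:
  weight(Z=0) = 8/189
  weight(Z=2) = 2/63
Total weight = 8/189 + 2/63 = 2/27
P(Z=0 | obs) = 8/189 / 2/27 = 4/7
P(Z=2 | obs) = 2/63 / 2/27 = 3/7

P(Z=0) = 4/7, P(Z=2) = 3/7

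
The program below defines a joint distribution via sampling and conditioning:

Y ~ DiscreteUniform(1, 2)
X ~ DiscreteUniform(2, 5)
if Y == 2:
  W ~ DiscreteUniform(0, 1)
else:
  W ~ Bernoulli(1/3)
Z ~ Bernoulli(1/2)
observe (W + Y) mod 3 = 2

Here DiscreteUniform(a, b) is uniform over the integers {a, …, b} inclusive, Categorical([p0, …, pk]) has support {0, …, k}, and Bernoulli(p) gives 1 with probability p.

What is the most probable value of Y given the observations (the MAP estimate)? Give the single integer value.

Enumerate traces; 16 have nonzero weight after conditioning:
  (Y=1, X=2, W=1, Z=0) weight 1/48
  (Y=1, X=2, W=1, Z=1) weight 1/48
  (Y=1, X=3, W=1, Z=0) weight 1/48
  (Y=1, X=3, W=1, Z=1) weight 1/48
  (Y=1, X=4, W=1, Z=0) weight 1/48
  (Y=1, X=4, W=1, Z=1) weight 1/48
  (Y=1, X=5, W=1, Z=0) weight 1/48
  (Y=1, X=5, W=1, Z=1) weight 1/48
  (Y=2, X=2, W=0, Z=0) weight 1/32
  … 7 more
Group by Y:
  weight(Y=1) = 1/6
  weight(Y=2) = 1/4
Total weight = 1/6 + 1/4 = 5/12
P(Y=1 | obs) = 1/6 / 5/12 = 2/5
P(Y=2 | obs) = 1/4 / 5/12 = 3/5
argmax = 2

argmax_v P(Y = v | obs) = 2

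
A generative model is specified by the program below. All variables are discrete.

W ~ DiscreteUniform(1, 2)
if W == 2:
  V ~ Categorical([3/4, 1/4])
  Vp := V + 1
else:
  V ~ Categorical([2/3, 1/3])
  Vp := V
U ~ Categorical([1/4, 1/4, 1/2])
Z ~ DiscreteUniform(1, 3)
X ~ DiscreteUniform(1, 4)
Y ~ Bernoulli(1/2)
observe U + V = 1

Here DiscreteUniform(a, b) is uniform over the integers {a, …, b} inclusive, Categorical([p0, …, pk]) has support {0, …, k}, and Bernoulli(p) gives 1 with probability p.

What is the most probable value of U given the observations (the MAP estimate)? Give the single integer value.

argmax_v P(U = v | obs) = 1

Enumerate traces; 96 have nonzero weight after conditioning:
  (W=1, V=0, U=1, Z=1, X=1, Y=0) weight 1/288
  (W=1, V=0, U=1, Z=1, X=1, Y=1) weight 1/288
  (W=1, V=0, U=1, Z=1, X=2, Y=0) weight 1/288
  (W=1, V=0, U=1, Z=1, X=2, Y=1) weight 1/288
  (W=1, V=0, U=1, Z=1, X=3, Y=0) weight 1/288
  (W=1, V=0, U=1, Z=1, X=3, Y=1) weight 1/288
  (W=1, V=0, U=1, Z=1, X=4, Y=0) weight 1/288
  (W=1, V=0, U=1, Z=1, X=4, Y=1) weight 1/288
  (W=1, V=1, U=0, Z=1, X=1, Y=0) weight 1/576
  … 87 more
Group by U:
  weight(U=0) = 7/96
  weight(U=1) = 17/96
Total weight = 7/96 + 17/96 = 1/4
P(U=0 | obs) = 7/96 / 1/4 = 7/24
P(U=1 | obs) = 17/96 / 1/4 = 17/24
argmax = 1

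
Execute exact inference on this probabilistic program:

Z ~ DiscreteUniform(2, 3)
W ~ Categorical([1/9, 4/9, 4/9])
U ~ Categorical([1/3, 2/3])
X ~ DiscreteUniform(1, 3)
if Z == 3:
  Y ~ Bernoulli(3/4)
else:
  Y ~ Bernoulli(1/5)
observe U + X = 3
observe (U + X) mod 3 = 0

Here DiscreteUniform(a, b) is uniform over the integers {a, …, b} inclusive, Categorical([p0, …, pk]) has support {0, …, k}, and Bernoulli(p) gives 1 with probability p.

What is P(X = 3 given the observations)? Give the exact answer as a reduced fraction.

Enumerate traces; 24 have nonzero weight after conditioning:
  (Z=2, W=0, U=0, X=3, Y=0) weight 2/405
  (Z=2, W=0, U=0, X=3, Y=1) weight 1/810
  (Z=2, W=0, U=1, X=2, Y=0) weight 4/405
  (Z=2, W=0, U=1, X=2, Y=1) weight 1/405
  (Z=2, W=1, U=0, X=3, Y=0) weight 8/405
  (Z=2, W=1, U=0, X=3, Y=1) weight 2/405
  (Z=2, W=1, U=1, X=2, Y=0) weight 16/405
  (Z=2, W=1, U=1, X=2, Y=1) weight 4/405
  … 16 more
Group by X:
  weight(X=2) = 2/9
  weight(X=3) = 1/9
Total weight = 2/9 + 1/9 = 1/3
P(X=2 | obs) = 2/9 / 1/3 = 2/3
P(X=3 | obs) = 1/9 / 1/3 = 1/3

P(X = 3 | obs) = 1/3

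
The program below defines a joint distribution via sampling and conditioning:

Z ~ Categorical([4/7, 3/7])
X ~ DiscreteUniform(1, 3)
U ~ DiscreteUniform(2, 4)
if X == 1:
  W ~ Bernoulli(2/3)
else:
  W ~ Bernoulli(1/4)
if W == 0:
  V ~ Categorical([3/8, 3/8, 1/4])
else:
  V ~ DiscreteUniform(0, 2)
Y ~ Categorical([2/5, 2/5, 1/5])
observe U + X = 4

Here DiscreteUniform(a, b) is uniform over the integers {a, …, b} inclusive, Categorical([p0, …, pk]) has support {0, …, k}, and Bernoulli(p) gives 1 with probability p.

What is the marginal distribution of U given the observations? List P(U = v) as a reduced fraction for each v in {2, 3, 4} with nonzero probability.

Enumerate traces; 72 have nonzero weight after conditioning:
  (Z=0, X=1, U=3, W=0, V=0, Y=0) weight 1/315
  (Z=0, X=1, U=3, W=0, V=0, Y=1) weight 1/315
  (Z=0, X=1, U=3, W=0, V=0, Y=2) weight 1/630
  (Z=0, X=1, U=3, W=0, V=1, Y=0) weight 1/315
  (Z=0, X=1, U=3, W=0, V=1, Y=1) weight 1/315
  (Z=0, X=1, U=3, W=0, V=1, Y=2) weight 1/630
  (Z=0, X=1, U=3, W=0, V=2, Y=0) weight 2/945
  (Z=0, X=1, U=3, W=0, V=2, Y=1) weight 2/945
  (Z=0, X=2, U=2, W=0, V=0, Y=0) weight 1/140
  … 63 more
Group by U:
  weight(U=2) = 1/9
  weight(U=3) = 1/9
Total weight = 1/9 + 1/9 = 2/9
P(U=2 | obs) = 1/9 / 2/9 = 1/2
P(U=3 | obs) = 1/9 / 2/9 = 1/2

P(U=2) = 1/2, P(U=3) = 1/2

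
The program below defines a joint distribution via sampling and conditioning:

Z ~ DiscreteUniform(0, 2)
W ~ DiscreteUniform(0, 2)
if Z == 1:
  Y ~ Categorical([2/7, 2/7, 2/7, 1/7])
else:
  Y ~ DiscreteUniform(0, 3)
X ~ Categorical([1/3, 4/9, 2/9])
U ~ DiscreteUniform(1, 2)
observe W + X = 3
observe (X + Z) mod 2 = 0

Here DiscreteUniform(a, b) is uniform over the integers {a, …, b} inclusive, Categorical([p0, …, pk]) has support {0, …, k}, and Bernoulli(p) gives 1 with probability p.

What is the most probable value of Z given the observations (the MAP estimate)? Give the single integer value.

Enumerate traces; 24 have nonzero weight after conditioning:
  (Z=0, W=1, Y=0, X=2, U=1) weight 1/324
  (Z=0, W=1, Y=0, X=2, U=2) weight 1/324
  (Z=0, W=1, Y=1, X=2, U=1) weight 1/324
  (Z=0, W=1, Y=1, X=2, U=2) weight 1/324
  (Z=0, W=1, Y=2, X=2, U=1) weight 1/324
  (Z=0, W=1, Y=2, X=2, U=2) weight 1/324
  (Z=0, W=1, Y=3, X=2, U=1) weight 1/324
  (Z=0, W=1, Y=3, X=2, U=2) weight 1/324
  (Z=1, W=2, Y=0, X=1, U=1) weight 4/567
  (Z=2, W=1, Y=0, X=2, U=1) weight 1/324
  … 14 more
Group by Z:
  weight(Z=0) = 2/81
  weight(Z=1) = 4/81
  weight(Z=2) = 2/81
Total weight = 2/81 + 4/81 + 2/81 = 8/81
P(Z=0 | obs) = 2/81 / 8/81 = 1/4
P(Z=1 | obs) = 4/81 / 8/81 = 1/2
P(Z=2 | obs) = 2/81 / 8/81 = 1/4
argmax = 1

argmax_v P(Z = v | obs) = 1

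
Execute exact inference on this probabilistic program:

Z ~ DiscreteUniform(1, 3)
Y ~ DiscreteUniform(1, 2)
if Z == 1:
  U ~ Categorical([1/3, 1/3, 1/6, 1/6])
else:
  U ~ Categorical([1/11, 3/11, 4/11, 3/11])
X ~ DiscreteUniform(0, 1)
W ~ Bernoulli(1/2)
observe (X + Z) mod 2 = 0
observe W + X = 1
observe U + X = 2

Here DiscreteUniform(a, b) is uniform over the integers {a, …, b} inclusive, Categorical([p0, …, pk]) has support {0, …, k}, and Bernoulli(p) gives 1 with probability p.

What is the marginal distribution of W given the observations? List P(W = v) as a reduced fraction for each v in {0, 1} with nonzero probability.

P(W=0) = 5/8, P(W=1) = 3/8

Enumerate traces; 6 have nonzero weight after conditioning:
  (Z=1, Y=1, U=1, X=1, W=0) weight 1/72
  (Z=1, Y=2, U=1, X=1, W=0) weight 1/72
  (Z=2, Y=1, U=2, X=0, W=1) weight 1/66
  (Z=2, Y=2, U=2, X=0, W=1) weight 1/66
  (Z=3, Y=1, U=1, X=1, W=0) weight 1/88
  (Z=3, Y=2, U=1, X=1, W=0) weight 1/88
Group by W:
  weight(W=0) = 5/99
  weight(W=1) = 1/33
Total weight = 5/99 + 1/33 = 8/99
P(W=0 | obs) = 5/99 / 8/99 = 5/8
P(W=1 | obs) = 1/33 / 8/99 = 3/8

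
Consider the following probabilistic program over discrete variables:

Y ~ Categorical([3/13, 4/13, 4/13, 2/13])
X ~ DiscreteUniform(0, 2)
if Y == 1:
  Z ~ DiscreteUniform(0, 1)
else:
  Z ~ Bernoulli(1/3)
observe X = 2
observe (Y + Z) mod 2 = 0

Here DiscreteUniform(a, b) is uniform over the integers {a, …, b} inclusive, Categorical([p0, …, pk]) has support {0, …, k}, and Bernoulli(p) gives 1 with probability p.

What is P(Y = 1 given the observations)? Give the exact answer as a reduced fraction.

P(Y = 1 | obs) = 3/11

Enumerate traces; 4 have nonzero weight after conditioning:
  (Y=0, X=2, Z=0) weight 2/39
  (Y=1, X=2, Z=1) weight 2/39
  (Y=2, X=2, Z=0) weight 8/117
  (Y=3, X=2, Z=1) weight 2/117
Group by Y:
  weight(Y=0) = 2/39
  weight(Y=1) = 2/39
  weight(Y=2) = 8/117
  weight(Y=3) = 2/117
Total weight = 2/39 + 2/39 + 8/117 + 2/117 = 22/117
P(Y=0 | obs) = 2/39 / 22/117 = 3/11
P(Y=1 | obs) = 2/39 / 22/117 = 3/11
P(Y=2 | obs) = 8/117 / 22/117 = 4/11
P(Y=3 | obs) = 2/117 / 22/117 = 1/11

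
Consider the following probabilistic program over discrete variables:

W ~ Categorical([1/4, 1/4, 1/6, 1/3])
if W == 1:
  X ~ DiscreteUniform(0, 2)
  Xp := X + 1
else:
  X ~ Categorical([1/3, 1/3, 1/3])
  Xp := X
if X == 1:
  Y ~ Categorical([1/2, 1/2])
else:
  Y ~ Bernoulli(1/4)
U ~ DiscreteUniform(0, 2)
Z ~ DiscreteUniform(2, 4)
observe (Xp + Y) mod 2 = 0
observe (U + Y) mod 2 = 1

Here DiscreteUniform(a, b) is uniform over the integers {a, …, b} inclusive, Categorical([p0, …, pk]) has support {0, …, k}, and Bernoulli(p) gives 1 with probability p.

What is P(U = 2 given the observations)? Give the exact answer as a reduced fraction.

P(U = 2 | obs) = 2/9

Enumerate traces; 51 have nonzero weight after conditioning:
  (W=0, X=0, Y=0, U=1, Z=2) weight 1/144
  (W=0, X=0, Y=0, U=1, Z=3) weight 1/144
  (W=0, X=0, Y=0, U=1, Z=4) weight 1/144
  (W=0, X=1, Y=1, U=0, Z=2) weight 1/216
  (W=0, X=1, Y=1, U=0, Z=3) weight 1/216
  (W=0, X=1, Y=1, U=0, Z=4) weight 1/216
  (W=0, X=1, Y=1, U=2, Z=2) weight 1/216
  (W=0, X=1, Y=1, U=2, Z=3) weight 1/216
  … 43 more
Group by U:
  weight(U=0) = 1/18
  weight(U=1) = 5/36
  weight(U=2) = 1/18
Total weight = 1/18 + 5/36 + 1/18 = 1/4
P(U=0 | obs) = 1/18 / 1/4 = 2/9
P(U=1 | obs) = 5/36 / 1/4 = 5/9
P(U=2 | obs) = 1/18 / 1/4 = 2/9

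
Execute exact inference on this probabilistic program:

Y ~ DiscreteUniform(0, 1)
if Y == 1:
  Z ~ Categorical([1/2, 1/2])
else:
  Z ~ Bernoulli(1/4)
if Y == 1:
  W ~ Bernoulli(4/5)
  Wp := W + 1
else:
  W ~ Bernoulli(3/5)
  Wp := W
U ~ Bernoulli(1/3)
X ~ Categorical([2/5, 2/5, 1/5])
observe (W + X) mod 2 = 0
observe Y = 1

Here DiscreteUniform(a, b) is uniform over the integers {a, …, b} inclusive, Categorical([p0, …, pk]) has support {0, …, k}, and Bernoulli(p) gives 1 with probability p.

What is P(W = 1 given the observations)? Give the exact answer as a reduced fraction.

Enumerate traces; 12 have nonzero weight after conditioning:
  (Y=1, Z=0, W=0, U=0, X=0) weight 1/75
  (Y=1, Z=0, W=0, U=0, X=2) weight 1/150
  (Y=1, Z=0, W=0, U=1, X=0) weight 1/150
  (Y=1, Z=0, W=0, U=1, X=2) weight 1/300
  (Y=1, Z=0, W=1, U=0, X=1) weight 4/75
  (Y=1, Z=0, W=1, U=1, X=1) weight 2/75
  (Y=1, Z=1, W=0, U=0, X=0) weight 1/75
  (Y=1, Z=1, W=0, U=0, X=2) weight 1/150
  … 4 more
Group by W:
  weight(W=0) = 3/50
  weight(W=1) = 4/25
Total weight = 3/50 + 4/25 = 11/50
P(W=0 | obs) = 3/50 / 11/50 = 3/11
P(W=1 | obs) = 4/25 / 11/50 = 8/11

P(W = 1 | obs) = 8/11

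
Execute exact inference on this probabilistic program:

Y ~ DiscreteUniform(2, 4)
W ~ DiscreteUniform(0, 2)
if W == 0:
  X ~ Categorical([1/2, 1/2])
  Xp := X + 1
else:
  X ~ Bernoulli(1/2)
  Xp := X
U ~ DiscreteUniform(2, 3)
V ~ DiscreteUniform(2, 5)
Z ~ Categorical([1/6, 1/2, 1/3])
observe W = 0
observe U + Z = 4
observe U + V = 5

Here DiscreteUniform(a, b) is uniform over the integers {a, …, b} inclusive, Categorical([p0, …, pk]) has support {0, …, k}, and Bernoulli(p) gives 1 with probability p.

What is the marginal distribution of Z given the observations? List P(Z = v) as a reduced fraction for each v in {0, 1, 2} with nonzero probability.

P(Z=1) = 3/5, P(Z=2) = 2/5

Enumerate traces; 12 have nonzero weight after conditioning:
  (Y=2, W=0, X=0, U=2, V=3, Z=2) weight 1/432
  (Y=2, W=0, X=0, U=3, V=2, Z=1) weight 1/288
  (Y=2, W=0, X=1, U=2, V=3, Z=2) weight 1/432
  (Y=2, W=0, X=1, U=3, V=2, Z=1) weight 1/288
  (Y=3, W=0, X=0, U=2, V=3, Z=2) weight 1/432
  (Y=3, W=0, X=0, U=3, V=2, Z=1) weight 1/288
  (Y=3, W=0, X=1, U=2, V=3, Z=2) weight 1/432
  (Y=3, W=0, X=1, U=3, V=2, Z=1) weight 1/288
  … 4 more
Group by Z:
  weight(Z=1) = 1/48
  weight(Z=2) = 1/72
Total weight = 1/48 + 1/72 = 5/144
P(Z=1 | obs) = 1/48 / 5/144 = 3/5
P(Z=2 | obs) = 1/72 / 5/144 = 2/5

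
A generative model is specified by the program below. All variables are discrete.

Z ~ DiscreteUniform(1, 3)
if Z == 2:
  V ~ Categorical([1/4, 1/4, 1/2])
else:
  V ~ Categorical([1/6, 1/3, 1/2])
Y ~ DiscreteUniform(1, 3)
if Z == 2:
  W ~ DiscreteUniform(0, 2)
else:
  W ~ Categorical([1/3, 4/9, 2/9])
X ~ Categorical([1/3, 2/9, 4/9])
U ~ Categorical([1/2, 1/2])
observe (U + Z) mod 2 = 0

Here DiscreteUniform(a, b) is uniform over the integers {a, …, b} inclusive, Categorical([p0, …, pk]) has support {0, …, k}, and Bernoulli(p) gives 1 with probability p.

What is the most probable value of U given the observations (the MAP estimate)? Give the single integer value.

Enumerate traces; 243 have nonzero weight after conditioning:
  (Z=1, V=0, Y=1, W=0, X=0, U=1) weight 1/972
  (Z=1, V=0, Y=1, W=0, X=1, U=1) weight 1/1458
  (Z=1, V=0, Y=1, W=0, X=2, U=1) weight 1/729
  (Z=1, V=0, Y=1, W=1, X=0, U=1) weight 1/729
  (Z=1, V=0, Y=1, W=1, X=1, U=1) weight 2/2187
  (Z=1, V=0, Y=1, W=1, X=2, U=1) weight 4/2187
  (Z=1, V=0, Y=1, W=2, X=0, U=1) weight 1/1458
  (Z=1, V=0, Y=1, W=2, X=1, U=1) weight 1/2187
  (Z=2, V=0, Y=1, W=0, X=0, U=0) weight 1/648
  … 234 more
Group by U:
  weight(U=0) = 1/6
  weight(U=1) = 1/3
Total weight = 1/6 + 1/3 = 1/2
P(U=0 | obs) = 1/6 / 1/2 = 1/3
P(U=1 | obs) = 1/3 / 1/2 = 2/3
argmax = 1

argmax_v P(U = v | obs) = 1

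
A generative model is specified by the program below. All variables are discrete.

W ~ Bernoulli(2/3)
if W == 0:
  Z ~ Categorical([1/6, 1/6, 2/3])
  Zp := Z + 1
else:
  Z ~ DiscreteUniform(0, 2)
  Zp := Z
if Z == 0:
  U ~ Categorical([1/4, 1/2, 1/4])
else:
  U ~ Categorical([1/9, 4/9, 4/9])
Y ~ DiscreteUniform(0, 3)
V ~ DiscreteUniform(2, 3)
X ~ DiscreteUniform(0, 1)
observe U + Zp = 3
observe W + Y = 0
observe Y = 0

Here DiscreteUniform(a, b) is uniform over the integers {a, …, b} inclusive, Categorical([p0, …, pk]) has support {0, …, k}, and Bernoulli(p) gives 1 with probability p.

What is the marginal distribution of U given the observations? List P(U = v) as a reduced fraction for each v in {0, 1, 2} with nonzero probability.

P(U=0) = 16/41, P(U=1) = 16/41, P(U=2) = 9/41

Enumerate traces; 12 have nonzero weight after conditioning:
  (W=0, Z=0, U=2, Y=0, V=2, X=0) weight 1/1152
  (W=0, Z=0, U=2, Y=0, V=2, X=1) weight 1/1152
  (W=0, Z=0, U=2, Y=0, V=3, X=0) weight 1/1152
  (W=0, Z=0, U=2, Y=0, V=3, X=1) weight 1/1152
  (W=0, Z=1, U=1, Y=0, V=2, X=0) weight 1/648
  (W=0, Z=1, U=1, Y=0, V=2, X=1) weight 1/648
  (W=0, Z=1, U=1, Y=0, V=3, X=0) weight 1/648
  (W=0, Z=1, U=1, Y=0, V=3, X=1) weight 1/648
  (W=0, Z=2, U=0, Y=0, V=2, X=0) weight 1/648
  … 3 more
Group by U:
  weight(U=0) = 1/162
  weight(U=1) = 1/162
  weight(U=2) = 1/288
Total weight = 1/162 + 1/162 + 1/288 = 41/2592
P(U=0 | obs) = 1/162 / 41/2592 = 16/41
P(U=1 | obs) = 1/162 / 41/2592 = 16/41
P(U=2 | obs) = 1/288 / 41/2592 = 9/41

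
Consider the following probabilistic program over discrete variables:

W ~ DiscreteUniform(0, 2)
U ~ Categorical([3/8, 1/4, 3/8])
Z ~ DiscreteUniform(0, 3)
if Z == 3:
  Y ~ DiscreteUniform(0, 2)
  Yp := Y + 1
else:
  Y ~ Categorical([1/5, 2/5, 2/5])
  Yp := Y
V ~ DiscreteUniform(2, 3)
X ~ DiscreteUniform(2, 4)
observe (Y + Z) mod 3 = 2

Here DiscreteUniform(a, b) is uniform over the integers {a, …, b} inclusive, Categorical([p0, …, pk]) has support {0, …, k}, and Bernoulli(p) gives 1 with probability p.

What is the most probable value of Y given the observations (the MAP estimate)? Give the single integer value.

Enumerate traces; 216 have nonzero weight after conditioning:
  (W=0, U=0, Z=0, Y=2, V=2, X=2) weight 1/480
  (W=0, U=0, Z=0, Y=2, V=2, X=3) weight 1/480
  (W=0, U=0, Z=0, Y=2, V=2, X=4) weight 1/480
  (W=0, U=0, Z=0, Y=2, V=3, X=2) weight 1/480
  (W=0, U=0, Z=0, Y=2, V=3, X=3) weight 1/480
  (W=0, U=0, Z=0, Y=2, V=3, X=4) weight 1/480
  (W=0, U=0, Z=1, Y=1, V=2, X=2) weight 1/480
  (W=0, U=0, Z=1, Y=1, V=2, X=3) weight 1/480
  (W=0, U=0, Z=2, Y=0, V=2, X=2) weight 1/960
  … 207 more
Group by Y:
  weight(Y=0) = 1/20
  weight(Y=1) = 1/10
  weight(Y=2) = 11/60
Total weight = 1/20 + 1/10 + 11/60 = 1/3
P(Y=0 | obs) = 1/20 / 1/3 = 3/20
P(Y=1 | obs) = 1/10 / 1/3 = 3/10
P(Y=2 | obs) = 11/60 / 1/3 = 11/20
argmax = 2

argmax_v P(Y = v | obs) = 2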